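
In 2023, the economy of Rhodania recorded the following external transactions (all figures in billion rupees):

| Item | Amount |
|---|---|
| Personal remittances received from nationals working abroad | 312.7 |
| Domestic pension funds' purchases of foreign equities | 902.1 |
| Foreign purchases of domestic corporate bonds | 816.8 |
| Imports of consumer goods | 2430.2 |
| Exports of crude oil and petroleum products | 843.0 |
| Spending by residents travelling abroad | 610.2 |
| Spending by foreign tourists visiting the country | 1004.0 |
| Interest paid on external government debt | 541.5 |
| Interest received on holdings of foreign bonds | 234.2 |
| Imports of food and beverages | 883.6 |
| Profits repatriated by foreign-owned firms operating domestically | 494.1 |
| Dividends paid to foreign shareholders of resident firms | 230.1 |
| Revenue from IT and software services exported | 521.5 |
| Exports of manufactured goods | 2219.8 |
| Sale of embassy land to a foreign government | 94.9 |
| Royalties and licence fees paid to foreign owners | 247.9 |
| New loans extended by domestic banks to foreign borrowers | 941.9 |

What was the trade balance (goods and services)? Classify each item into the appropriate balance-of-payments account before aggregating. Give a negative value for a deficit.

416.4

Goods: -2430.2 + 843.0 - 883.6 + 2219.8 = -251.0
Services: 521.5 - 610.2 + 1004.0 - 247.9 = 667.4
Trade balance = -251.0 + 667.4 = 416.4
(Excluded from the trade balance — secondary income: personal remittances received from nationals working abroad 312.7; financial account: domestic pension funds' purchases of foreign equities 902.1, foreign purchases of domestic corporate bonds 816.8, new loans extended by domestic banks to foreign borrowers 941.9; primary income: interest paid on external government debt 541.5, interest received on holdings of foreign bonds 234.2, profits repatriated by foreign-owned firms operating domestically 494.1, dividends paid to foreign shareholders of resident firms 230.1; capital account: sale of embassy land to a foreign government 94.9.)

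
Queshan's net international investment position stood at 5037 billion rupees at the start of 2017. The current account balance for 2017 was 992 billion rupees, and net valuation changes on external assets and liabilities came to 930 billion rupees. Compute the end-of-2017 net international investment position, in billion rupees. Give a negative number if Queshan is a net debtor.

6959

Change in NIIP = current account + net valuation change = 992 + 930 = 1922
End-of-year NIIP = 5037 + 1922 = 6959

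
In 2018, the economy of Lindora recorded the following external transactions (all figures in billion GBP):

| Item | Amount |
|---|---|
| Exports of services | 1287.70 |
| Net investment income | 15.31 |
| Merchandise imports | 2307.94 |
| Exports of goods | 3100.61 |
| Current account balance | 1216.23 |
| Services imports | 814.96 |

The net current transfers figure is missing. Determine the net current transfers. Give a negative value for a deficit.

Current account = goods balance + services balance + net primary income + net secondary income
Sum of the known components = 1280.72
Net current transfers = CA - (known components) = 1216.23 - 1280.72 = -64.49

-64.49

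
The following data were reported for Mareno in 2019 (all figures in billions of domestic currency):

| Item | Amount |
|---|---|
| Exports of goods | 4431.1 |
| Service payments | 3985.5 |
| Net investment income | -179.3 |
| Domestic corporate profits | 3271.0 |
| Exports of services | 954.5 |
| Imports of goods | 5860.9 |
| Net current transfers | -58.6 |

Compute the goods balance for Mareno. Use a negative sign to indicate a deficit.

-1429.8

Goods balance = 4431.1 - 5860.9 = -1429.8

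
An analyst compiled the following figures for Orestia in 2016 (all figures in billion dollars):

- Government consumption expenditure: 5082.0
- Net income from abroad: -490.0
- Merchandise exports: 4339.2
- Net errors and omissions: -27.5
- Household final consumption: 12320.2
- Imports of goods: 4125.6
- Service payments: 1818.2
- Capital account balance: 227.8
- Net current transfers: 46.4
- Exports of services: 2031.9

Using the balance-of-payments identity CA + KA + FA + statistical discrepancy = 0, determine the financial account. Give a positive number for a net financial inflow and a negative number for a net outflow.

-184.0

Goods balance = 4339.2 - 4125.6 = 213.6
Services balance = 2031.9 - 1818.2 = 213.7
Trade balance (goods + services) = 213.6 + 213.7 = 427.3
Net primary income = -490.0
Net secondary income = 46.4
Current account = 427.3 + (-490.0) + 46.4 = -16.3
Financial account = -(-16.3 + 227.8 + (-27.5)) = -184.0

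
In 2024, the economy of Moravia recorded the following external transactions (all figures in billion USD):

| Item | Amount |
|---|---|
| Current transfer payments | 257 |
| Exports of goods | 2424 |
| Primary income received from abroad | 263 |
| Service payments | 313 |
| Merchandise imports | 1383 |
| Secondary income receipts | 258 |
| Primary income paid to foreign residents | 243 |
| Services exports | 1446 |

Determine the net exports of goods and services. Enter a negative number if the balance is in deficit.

2174

Goods balance = 2424 - 1383 = 1041
Services balance = 1446 - 313 = 1133
Trade balance (goods + services) = 1041 + 1133 = 2174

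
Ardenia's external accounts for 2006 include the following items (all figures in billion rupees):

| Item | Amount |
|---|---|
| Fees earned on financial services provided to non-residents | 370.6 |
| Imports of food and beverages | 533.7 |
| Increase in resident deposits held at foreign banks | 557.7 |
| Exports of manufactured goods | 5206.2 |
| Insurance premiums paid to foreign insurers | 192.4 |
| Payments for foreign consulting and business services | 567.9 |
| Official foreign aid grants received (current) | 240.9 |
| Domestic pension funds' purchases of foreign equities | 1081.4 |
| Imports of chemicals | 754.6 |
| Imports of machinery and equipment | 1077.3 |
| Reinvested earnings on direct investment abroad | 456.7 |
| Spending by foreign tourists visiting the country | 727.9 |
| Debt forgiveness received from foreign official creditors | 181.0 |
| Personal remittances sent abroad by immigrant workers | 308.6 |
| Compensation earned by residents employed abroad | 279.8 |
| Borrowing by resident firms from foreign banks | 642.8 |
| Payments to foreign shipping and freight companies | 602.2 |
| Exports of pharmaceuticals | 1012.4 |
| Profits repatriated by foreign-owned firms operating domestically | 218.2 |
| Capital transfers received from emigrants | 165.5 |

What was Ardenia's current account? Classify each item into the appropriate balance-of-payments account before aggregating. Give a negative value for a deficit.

Goods: -754.6 + 1012.4 + 5206.2 - 533.7 - 1077.3 = 3853.0
Services: 370.6 + 727.9 - 192.4 - 567.9 - 602.2 = -264.0
Primary income: 279.8 + 456.7 - 218.2 = 518.3
Secondary income: 240.9 - 308.6 = -67.7
Current account = 3853.0 + (-264.0) + 518.3 + (-67.7) = 4039.6
(Excluded from the current account — financial account: increase in resident deposits held at foreign banks 557.7, domestic pension funds' purchases of foreign equities 1081.4, borrowing by resident firms from foreign banks 642.8; capital account: debt forgiveness received from foreign official creditors 181.0, capital transfers received from emigrants 165.5.)

4039.6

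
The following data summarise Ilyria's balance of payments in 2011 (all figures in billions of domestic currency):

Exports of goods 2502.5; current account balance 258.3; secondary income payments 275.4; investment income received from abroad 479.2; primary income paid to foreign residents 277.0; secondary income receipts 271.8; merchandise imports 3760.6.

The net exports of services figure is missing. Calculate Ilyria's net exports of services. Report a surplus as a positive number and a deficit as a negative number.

Current account = goods balance + services balance + net primary income + net secondary income
Sum of the known components = -1059.5
Net exports of services = CA - (known components) = 258.3 - (-1059.5) = 1317.8

1317.8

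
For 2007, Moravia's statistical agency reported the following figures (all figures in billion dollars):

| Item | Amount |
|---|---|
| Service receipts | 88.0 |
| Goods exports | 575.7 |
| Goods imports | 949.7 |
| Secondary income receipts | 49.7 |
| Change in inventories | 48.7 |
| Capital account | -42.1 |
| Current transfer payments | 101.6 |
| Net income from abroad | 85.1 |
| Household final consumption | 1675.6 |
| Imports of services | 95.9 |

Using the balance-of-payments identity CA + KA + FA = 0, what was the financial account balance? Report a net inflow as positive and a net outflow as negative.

Goods balance = 575.7 - 949.7 = -374.0
Services balance = 88.0 - 95.9 = -7.9
Trade balance (goods + services) = -374.0 + (-7.9) = -381.9
Net primary income = 85.1
Net secondary income = 49.7 - 101.6 = -51.9
Current account = -381.9 + 85.1 + (-51.9) = -348.7
Financial account = -(-348.7 + (-42.1)) = 390.8

390.8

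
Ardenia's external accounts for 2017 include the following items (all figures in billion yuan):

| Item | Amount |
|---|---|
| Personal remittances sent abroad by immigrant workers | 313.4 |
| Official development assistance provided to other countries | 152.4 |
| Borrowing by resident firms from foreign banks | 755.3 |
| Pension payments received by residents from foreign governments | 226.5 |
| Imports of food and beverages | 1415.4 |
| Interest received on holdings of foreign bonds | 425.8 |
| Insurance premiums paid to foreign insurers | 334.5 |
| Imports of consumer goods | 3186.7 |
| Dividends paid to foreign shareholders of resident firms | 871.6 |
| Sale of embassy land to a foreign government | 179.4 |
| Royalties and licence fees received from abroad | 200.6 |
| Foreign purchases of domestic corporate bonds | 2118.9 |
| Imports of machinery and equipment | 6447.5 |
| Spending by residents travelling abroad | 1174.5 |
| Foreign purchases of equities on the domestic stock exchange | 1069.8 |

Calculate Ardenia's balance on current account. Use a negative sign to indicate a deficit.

Goods: -6447.5 - 1415.4 - 3186.7 = -11049.6
Services: -1174.5 - 334.5 + 200.6 = -1308.4
Primary income: -871.6 + 425.8 = -445.8
Secondary income: -152.4 - 313.4 + 226.5 = -239.3
Current account = (-11049.6) + (-1308.4) + (-445.8) + (-239.3) = -13043.1
(Excluded from the current account — financial account: borrowing by resident firms from foreign banks 755.3, foreign purchases of domestic corporate bonds 2118.9, foreign purchases of equities on the domestic stock exchange 1069.8; capital account: sale of embassy land to a foreign government 179.4.)

-13043.1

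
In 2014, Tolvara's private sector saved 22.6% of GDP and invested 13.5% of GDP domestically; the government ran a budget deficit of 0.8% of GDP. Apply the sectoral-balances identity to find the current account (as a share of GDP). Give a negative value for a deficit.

By the sectoral-balances identity, CA = (S_private - I) + (T - G).
Private balance = 22.6 - 13.5 = 9.1
Government balance (T - G) = -0.8
CA = 9.1 + (-0.8) = 8.3

8.3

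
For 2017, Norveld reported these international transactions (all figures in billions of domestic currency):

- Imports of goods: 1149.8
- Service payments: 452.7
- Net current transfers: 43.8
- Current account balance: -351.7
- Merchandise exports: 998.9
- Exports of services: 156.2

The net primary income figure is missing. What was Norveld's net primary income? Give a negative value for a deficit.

51.9

Current account = goods balance + services balance + net primary income + net secondary income
Sum of the known components = -403.6
Net primary income = CA - (known components) = -351.7 - (-403.6) = 51.9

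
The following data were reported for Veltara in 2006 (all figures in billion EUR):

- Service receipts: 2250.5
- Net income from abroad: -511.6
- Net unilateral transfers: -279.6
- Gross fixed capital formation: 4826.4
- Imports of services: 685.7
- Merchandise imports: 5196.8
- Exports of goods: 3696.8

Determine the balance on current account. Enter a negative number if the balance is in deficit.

Goods balance = 3696.8 - 5196.8 = -1500.0
Services balance = 2250.5 - 685.7 = 1564.8
Trade balance (goods + services) = -1500.0 + 1564.8 = 64.8
Net primary income = -511.6
Net secondary income = -279.6
Current account = 64.8 + (-511.6) + (-279.6) = -726.4

-726.4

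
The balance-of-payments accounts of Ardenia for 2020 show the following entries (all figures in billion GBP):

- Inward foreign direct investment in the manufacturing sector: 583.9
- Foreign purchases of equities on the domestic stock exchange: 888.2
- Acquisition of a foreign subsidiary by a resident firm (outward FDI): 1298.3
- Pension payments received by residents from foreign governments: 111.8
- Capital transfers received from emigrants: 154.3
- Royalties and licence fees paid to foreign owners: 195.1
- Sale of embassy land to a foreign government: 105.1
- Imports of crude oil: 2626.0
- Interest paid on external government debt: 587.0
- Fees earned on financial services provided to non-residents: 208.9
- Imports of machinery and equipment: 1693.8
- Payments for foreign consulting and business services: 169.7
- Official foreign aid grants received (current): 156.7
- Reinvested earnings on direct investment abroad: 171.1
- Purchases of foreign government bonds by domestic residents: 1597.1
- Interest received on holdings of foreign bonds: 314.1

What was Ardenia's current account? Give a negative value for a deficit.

-4309.0

Goods: -2626.0 - 1693.8 = -4319.8
Services: 208.9 - 195.1 - 169.7 = -155.9
Primary income: -587.0 + 314.1 + 171.1 = -101.8
Secondary income: 156.7 + 111.8 = 268.5
Current account = (-4319.8) + (-155.9) + (-101.8) + 268.5 = -4309.0
(Excluded from the current account — financial account: inward foreign direct investment in the manufacturing sector 583.9, foreign purchases of equities on the domestic stock exchange 888.2, acquisition of a foreign subsidiary by a resident firm (outward FDI) 1298.3, purchases of foreign government bonds by domestic residents 1597.1; capital account: capital transfers received from emigrants 154.3, sale of embassy land to a foreign government 105.1.)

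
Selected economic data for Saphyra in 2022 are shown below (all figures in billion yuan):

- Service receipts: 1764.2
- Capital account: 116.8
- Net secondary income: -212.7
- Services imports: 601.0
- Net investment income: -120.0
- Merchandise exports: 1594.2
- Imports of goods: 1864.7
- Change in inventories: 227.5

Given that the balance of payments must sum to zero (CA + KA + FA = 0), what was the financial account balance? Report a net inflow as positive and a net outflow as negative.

Goods balance = 1594.2 - 1864.7 = -270.5
Services balance = 1764.2 - 601.0 = 1163.2
Trade balance (goods + services) = -270.5 + 1163.2 = 892.7
Net primary income = -120.0
Net secondary income = -212.7
Current account = 892.7 + (-120.0) + (-212.7) = 560.0
Financial account = -(560.0 + 116.8) = -676.8

-676.8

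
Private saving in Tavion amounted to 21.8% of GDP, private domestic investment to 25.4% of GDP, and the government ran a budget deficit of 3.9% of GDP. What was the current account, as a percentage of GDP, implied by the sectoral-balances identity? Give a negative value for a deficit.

-7.5

By the sectoral-balances identity, CA = (S_private - I) + (T - G).
Private balance = 21.8 - 25.4 = -3.6
Government balance (T - G) = -3.9
CA = -3.6 + (-3.9) = -7.5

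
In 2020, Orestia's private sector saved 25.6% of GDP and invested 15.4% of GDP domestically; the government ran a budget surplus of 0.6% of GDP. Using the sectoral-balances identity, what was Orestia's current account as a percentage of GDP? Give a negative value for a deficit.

10.8

By the sectoral-balances identity, CA = (S_private - I) + (T - G).
Private balance = 25.6 - 15.4 = 10.2
Government balance (T - G) = 0.6
CA = 10.2 + 0.6 = 10.8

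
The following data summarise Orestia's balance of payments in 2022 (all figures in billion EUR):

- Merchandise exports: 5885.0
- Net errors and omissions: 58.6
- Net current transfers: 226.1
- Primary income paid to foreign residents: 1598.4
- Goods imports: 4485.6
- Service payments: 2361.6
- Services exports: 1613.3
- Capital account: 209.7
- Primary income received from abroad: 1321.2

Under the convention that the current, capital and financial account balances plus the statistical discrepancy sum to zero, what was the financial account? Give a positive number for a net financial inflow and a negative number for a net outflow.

-868.3

Goods balance = 5885.0 - 4485.6 = 1399.4
Services balance = 1613.3 - 2361.6 = -748.3
Trade balance (goods + services) = 1399.4 + (-748.3) = 651.1
Net primary income = 1321.2 - 1598.4 = -277.2
Net secondary income = 226.1
Current account = 651.1 + (-277.2) + 226.1 = 600.0
Financial account = -(600.0 + 209.7 + 58.6) = -868.3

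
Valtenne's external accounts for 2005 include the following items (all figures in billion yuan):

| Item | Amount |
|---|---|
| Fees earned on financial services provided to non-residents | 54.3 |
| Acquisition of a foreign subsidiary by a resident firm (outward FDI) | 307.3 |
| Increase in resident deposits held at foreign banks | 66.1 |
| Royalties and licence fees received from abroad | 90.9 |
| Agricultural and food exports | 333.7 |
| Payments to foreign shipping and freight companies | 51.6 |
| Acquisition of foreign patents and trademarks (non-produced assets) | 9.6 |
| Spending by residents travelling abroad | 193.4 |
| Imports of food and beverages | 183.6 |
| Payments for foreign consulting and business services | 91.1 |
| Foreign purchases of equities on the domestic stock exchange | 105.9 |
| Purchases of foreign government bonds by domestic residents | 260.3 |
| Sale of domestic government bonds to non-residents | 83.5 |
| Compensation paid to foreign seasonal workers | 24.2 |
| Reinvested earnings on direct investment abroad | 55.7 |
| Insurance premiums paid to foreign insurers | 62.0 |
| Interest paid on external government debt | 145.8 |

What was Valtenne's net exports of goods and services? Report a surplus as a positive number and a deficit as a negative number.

-102.8

Goods: 333.7 - 183.6 = 150.1
Services: -62.0 + 54.3 - 91.1 + 90.9 - 193.4 - 51.6 = -252.9
Trade balance = 150.1 + (-252.9) = -102.8
(Excluded from the trade balance — financial account: acquisition of a foreign subsidiary by a resident firm (outward FDI) 307.3, increase in resident deposits held at foreign banks 66.1, foreign purchases of equities on the domestic stock exchange 105.9, purchases of foreign government bonds by domestic residents 260.3, sale of domestic government bonds to non-residents 83.5; capital account: acquisition of foreign patents and trademarks (non-produced assets) 9.6; primary income: compensation paid to foreign seasonal workers 24.2, reinvested earnings on direct investment abroad 55.7, interest paid on external government debt 145.8.)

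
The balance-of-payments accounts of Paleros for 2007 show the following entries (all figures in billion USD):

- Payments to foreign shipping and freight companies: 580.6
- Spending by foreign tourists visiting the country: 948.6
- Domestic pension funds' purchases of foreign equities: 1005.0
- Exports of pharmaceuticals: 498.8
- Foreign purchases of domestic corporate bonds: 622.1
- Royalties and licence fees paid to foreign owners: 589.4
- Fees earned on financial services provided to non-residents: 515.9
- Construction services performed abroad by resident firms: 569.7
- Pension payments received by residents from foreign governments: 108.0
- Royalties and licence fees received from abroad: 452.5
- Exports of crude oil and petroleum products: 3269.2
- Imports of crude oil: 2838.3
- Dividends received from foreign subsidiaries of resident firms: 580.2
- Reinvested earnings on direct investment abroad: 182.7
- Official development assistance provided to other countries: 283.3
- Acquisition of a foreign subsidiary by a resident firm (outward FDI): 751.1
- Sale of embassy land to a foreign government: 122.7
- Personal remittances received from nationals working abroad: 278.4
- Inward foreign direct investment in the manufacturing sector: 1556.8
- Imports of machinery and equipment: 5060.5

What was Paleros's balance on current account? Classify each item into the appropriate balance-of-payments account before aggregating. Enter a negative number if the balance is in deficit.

Goods: 3269.2 + 498.8 - 5060.5 - 2838.3 = -4130.8
Services: 948.6 - 580.6 + 452.5 + 569.7 + 515.9 - 589.4 = 1316.7
Primary income: 182.7 + 580.2 = 762.9
Secondary income: 278.4 + 108.0 - 283.3 = 103.1
Current account = (-4130.8) + 1316.7 + 762.9 + 103.1 = -1948.1
(Excluded from the current account — financial account: domestic pension funds' purchases of foreign equities 1005.0, foreign purchases of domestic corporate bonds 622.1, acquisition of a foreign subsidiary by a resident firm (outward FDI) 751.1, inward foreign direct investment in the manufacturing sector 1556.8; capital account: sale of embassy land to a foreign government 122.7.)

-1948.1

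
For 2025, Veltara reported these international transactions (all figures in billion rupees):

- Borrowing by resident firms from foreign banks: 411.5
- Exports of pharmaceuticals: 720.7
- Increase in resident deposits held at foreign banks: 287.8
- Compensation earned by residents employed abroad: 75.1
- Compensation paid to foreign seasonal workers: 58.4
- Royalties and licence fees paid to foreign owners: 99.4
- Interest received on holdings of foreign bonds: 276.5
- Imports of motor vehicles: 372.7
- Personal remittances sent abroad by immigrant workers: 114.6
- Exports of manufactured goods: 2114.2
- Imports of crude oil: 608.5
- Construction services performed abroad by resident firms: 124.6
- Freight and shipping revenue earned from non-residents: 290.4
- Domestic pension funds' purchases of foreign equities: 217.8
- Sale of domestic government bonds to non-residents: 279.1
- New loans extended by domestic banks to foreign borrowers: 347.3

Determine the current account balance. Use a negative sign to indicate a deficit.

Goods: -372.7 - 608.5 + 720.7 + 2114.2 = 1853.7
Services: 124.6 - 99.4 + 290.4 = 315.6
Primary income: 75.1 - 58.4 + 276.5 = 293.2
Secondary income: -114.6
Current account = 1853.7 + 315.6 + 293.2 + (-114.6) = 2347.9
(Excluded from the current account — financial account: borrowing by resident firms from foreign banks 411.5, increase in resident deposits held at foreign banks 287.8, domestic pension funds' purchases of foreign equities 217.8, sale of domestic government bonds to non-residents 279.1, new loans extended by domestic banks to foreign borrowers 347.3.)

2347.9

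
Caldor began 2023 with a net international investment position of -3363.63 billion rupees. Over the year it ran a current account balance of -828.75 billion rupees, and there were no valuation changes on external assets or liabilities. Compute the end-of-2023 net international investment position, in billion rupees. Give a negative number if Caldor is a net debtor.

With no valuation effects, change in NIIP = current account = -828.75
End-of-year NIIP = -3363.63 + (-828.75) = -4192.38

-4192.38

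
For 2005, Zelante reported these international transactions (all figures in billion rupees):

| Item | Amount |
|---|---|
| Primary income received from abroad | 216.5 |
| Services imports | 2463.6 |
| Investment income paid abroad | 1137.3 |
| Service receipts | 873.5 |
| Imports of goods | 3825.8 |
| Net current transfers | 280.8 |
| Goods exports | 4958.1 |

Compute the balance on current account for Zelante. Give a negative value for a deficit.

-1097.8

Goods balance = 4958.1 - 3825.8 = 1132.3
Services balance = 873.5 - 2463.6 = -1590.1
Trade balance (goods + services) = 1132.3 + (-1590.1) = -457.8
Net primary income = 216.5 - 1137.3 = -920.8
Net secondary income = 280.8
Current account = -457.8 + (-920.8) + 280.8 = -1097.8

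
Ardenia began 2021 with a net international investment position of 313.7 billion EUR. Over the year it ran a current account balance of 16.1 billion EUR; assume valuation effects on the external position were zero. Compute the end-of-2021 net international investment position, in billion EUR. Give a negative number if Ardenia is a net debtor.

329.8

With no valuation effects, change in NIIP = current account = 16.1
End-of-year NIIP = 313.7 + 16.1 = 329.8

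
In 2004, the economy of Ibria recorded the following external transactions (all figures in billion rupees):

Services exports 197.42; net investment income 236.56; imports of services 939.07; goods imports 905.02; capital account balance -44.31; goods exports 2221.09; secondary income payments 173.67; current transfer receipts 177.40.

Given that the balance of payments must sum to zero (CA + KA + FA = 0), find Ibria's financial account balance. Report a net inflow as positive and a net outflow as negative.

-770.40

Goods balance = 2221.09 - 905.02 = 1316.07
Services balance = 197.42 - 939.07 = -741.65
Trade balance (goods + services) = 1316.07 + (-741.65) = 574.42
Net primary income = 236.56
Net secondary income = 177.40 - 173.67 = 3.73
Current account = 574.42 + 236.56 + 3.73 = 814.71
Financial account = -(814.71 + (-44.31)) = -770.40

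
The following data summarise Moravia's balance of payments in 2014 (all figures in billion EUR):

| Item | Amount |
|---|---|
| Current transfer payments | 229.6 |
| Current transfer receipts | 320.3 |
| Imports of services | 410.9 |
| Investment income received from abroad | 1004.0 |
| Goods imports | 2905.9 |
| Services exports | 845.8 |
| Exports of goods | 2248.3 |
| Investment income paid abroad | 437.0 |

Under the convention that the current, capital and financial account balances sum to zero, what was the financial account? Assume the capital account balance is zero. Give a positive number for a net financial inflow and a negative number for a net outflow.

-435.0

Goods balance = 2248.3 - 2905.9 = -657.6
Services balance = 845.8 - 410.9 = 434.9
Trade balance (goods + services) = -657.6 + 434.9 = -222.7
Net primary income = 1004.0 - 437.0 = 567.0
Net secondary income = 320.3 - 229.6 = 90.7
Current account = -222.7 + 567.0 + 90.7 = 435.0
Financial account = -(435.0) = -435.0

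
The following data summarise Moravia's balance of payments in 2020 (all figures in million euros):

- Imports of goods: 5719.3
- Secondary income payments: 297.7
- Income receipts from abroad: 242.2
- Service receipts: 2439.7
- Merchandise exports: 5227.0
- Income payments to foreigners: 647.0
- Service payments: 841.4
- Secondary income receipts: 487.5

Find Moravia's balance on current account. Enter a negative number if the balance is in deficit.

891.0

Goods balance = 5227.0 - 5719.3 = -492.3
Services balance = 2439.7 - 841.4 = 1598.3
Trade balance (goods + services) = -492.3 + 1598.3 = 1106.0
Net primary income = 242.2 - 647.0 = -404.8
Net secondary income = 487.5 - 297.7 = 189.8
Current account = 1106.0 + (-404.8) + 189.8 = 891.0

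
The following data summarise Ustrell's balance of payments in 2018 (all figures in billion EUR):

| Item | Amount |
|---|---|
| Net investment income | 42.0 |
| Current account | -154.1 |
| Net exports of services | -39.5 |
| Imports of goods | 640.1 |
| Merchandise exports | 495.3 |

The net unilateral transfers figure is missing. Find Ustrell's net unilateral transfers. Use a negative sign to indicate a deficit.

-11.8

Current account = goods balance + services balance + net primary income + net secondary income
Sum of the known components = -142.3
Net unilateral transfers = CA - (known components) = -154.1 - (-142.3) = -11.8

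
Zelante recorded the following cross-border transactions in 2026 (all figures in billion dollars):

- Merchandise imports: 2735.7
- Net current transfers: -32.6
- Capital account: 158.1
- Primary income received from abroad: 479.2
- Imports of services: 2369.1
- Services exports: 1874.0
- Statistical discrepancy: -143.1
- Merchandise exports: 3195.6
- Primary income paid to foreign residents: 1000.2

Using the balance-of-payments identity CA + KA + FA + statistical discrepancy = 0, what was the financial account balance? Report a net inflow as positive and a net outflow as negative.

573.8

Goods balance = 3195.6 - 2735.7 = 459.9
Services balance = 1874.0 - 2369.1 = -495.1
Trade balance (goods + services) = 459.9 + (-495.1) = -35.2
Net primary income = 479.2 - 1000.2 = -521.0
Net secondary income = -32.6
Current account = -35.2 + (-521.0) + (-32.6) = -588.8
Financial account = -(-588.8 + 158.1 + (-143.1)) = 573.8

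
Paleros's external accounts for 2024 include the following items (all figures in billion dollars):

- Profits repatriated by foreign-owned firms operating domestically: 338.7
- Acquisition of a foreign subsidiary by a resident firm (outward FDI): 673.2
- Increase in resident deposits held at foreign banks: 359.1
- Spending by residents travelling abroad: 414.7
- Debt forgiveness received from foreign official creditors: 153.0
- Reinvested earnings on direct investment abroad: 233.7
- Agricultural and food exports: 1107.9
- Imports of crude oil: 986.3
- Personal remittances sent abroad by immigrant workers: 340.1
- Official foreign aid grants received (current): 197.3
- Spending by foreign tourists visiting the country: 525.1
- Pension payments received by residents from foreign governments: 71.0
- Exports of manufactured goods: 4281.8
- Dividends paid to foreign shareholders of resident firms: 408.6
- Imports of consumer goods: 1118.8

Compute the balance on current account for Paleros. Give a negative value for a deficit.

Goods: 4281.8 - 986.3 - 1118.8 + 1107.9 = 3284.6
Services: -414.7 + 525.1 = 110.4
Primary income: -338.7 + 233.7 - 408.6 = -513.6
Secondary income: -340.1 + 71.0 + 197.3 = -71.8
Current account = 3284.6 + 110.4 + (-513.6) + (-71.8) = 2809.6
(Excluded from the current account — financial account: acquisition of a foreign subsidiary by a resident firm (outward FDI) 673.2, increase in resident deposits held at foreign banks 359.1; capital account: debt forgiveness received from foreign official creditors 153.0.)

2809.6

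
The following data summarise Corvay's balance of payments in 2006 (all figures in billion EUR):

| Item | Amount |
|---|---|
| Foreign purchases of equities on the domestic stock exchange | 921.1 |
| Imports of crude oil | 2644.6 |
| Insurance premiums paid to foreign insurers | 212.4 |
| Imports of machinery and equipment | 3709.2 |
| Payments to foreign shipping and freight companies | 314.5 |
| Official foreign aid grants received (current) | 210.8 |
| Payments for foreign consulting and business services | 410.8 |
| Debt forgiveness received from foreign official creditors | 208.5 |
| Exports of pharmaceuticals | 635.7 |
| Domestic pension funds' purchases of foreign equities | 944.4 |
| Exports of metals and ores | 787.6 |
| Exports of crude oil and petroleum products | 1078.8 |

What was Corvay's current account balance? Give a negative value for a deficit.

-4578.6

Goods: -2644.6 - 3709.2 + 1078.8 + 787.6 + 635.7 = -3851.7
Services: -314.5 - 212.4 - 410.8 = -937.7
Secondary income: 210.8
Current account = (-3851.7) + (-937.7) + 210.8 = -4578.6
(Excluded from the current account — financial account: foreign purchases of equities on the domestic stock exchange 921.1, domestic pension funds' purchases of foreign equities 944.4; capital account: debt forgiveness received from foreign official creditors 208.5.)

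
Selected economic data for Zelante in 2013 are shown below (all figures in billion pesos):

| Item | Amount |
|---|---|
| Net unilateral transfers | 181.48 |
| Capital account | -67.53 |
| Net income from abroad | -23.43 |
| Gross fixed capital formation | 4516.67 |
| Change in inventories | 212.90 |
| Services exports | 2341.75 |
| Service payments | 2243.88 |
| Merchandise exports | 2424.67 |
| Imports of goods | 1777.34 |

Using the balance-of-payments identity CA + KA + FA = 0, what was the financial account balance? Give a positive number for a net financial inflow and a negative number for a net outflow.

Goods balance = 2424.67 - 1777.34 = 647.33
Services balance = 2341.75 - 2243.88 = 97.87
Trade balance (goods + services) = 647.33 + 97.87 = 745.20
Net primary income = -23.43
Net secondary income = 181.48
Current account = 745.20 + (-23.43) + 181.48 = 903.25
Financial account = -(903.25 + (-67.53)) = -835.72

-835.72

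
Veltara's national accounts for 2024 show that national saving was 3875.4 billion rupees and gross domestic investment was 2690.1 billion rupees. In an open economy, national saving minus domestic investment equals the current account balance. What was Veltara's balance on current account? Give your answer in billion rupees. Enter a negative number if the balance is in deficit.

S - I = CA (net lending to the rest of the world).
CA = S - I = 3875.4 - 2690.1 = 1185.3

1185.3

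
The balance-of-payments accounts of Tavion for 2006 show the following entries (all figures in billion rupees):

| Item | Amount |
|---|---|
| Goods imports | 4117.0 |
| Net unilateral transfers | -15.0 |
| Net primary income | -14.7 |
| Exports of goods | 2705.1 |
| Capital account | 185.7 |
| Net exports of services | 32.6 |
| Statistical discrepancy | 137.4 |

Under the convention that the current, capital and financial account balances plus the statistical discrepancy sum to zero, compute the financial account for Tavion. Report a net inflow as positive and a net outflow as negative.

Goods balance = 2705.1 - 4117.0 = -1411.9
Services balance = 32.6
Trade balance (goods + services) = -1411.9 + 32.6 = -1379.3
Net primary income = -14.7
Net secondary income = -15.0
Current account = -1379.3 + (-14.7) + (-15.0) = -1409.0
Financial account = -(-1409.0 + 185.7 + 137.4) = 1085.9

1085.9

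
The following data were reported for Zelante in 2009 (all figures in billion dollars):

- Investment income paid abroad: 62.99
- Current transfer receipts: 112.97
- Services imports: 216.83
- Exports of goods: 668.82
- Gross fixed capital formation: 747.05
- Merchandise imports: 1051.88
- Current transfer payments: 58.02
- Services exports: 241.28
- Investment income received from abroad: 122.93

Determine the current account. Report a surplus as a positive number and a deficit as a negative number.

-243.72

Goods balance = 668.82 - 1051.88 = -383.06
Services balance = 241.28 - 216.83 = 24.45
Trade balance (goods + services) = -383.06 + 24.45 = -358.61
Net primary income = 122.93 - 62.99 = 59.94
Net secondary income = 112.97 - 58.02 = 54.95
Current account = -358.61 + 59.94 + 54.95 = -243.72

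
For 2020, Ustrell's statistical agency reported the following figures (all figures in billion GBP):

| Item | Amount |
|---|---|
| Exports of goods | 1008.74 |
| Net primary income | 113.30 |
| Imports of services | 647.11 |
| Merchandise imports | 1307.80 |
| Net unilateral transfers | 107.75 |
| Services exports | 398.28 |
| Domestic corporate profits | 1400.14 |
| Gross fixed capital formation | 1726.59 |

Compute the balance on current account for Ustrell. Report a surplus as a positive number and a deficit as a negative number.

-326.84

Goods balance = 1008.74 - 1307.80 = -299.06
Services balance = 398.28 - 647.11 = -248.83
Trade balance (goods + services) = -299.06 + (-248.83) = -547.89
Net primary income = 113.30
Net secondary income = 107.75
Current account = -547.89 + 113.30 + 107.75 = -326.84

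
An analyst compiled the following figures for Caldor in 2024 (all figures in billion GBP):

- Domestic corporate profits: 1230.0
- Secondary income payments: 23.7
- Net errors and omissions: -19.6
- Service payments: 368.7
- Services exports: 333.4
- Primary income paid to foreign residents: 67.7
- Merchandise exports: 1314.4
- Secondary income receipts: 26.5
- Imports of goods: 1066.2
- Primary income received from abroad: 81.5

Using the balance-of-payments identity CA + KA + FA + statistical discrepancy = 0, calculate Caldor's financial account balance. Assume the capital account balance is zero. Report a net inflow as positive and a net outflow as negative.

Goods balance = 1314.4 - 1066.2 = 248.2
Services balance = 333.4 - 368.7 = -35.3
Trade balance (goods + services) = 248.2 + (-35.3) = 212.9
Net primary income = 81.5 - 67.7 = 13.8
Net secondary income = 26.5 - 23.7 = 2.8
Current account = 212.9 + 13.8 + 2.8 = 229.5
Financial account = -(229.5 + (-19.6)) = -209.9

-209.9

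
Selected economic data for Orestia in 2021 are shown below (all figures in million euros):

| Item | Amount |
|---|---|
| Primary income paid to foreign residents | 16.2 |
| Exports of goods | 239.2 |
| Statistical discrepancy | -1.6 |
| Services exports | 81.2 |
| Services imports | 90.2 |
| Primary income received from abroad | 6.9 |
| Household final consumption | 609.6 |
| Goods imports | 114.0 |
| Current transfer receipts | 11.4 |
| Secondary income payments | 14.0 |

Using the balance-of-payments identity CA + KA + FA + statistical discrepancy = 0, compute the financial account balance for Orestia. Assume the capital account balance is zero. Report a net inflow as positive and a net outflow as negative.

Goods balance = 239.2 - 114.0 = 125.2
Services balance = 81.2 - 90.2 = -9.0
Trade balance (goods + services) = 125.2 + (-9.0) = 116.2
Net primary income = 6.9 - 16.2 = -9.3
Net secondary income = 11.4 - 14.0 = -2.6
Current account = 116.2 + (-9.3) + (-2.6) = 104.3
Financial account = -(104.3 + (-1.6)) = -102.7

-102.7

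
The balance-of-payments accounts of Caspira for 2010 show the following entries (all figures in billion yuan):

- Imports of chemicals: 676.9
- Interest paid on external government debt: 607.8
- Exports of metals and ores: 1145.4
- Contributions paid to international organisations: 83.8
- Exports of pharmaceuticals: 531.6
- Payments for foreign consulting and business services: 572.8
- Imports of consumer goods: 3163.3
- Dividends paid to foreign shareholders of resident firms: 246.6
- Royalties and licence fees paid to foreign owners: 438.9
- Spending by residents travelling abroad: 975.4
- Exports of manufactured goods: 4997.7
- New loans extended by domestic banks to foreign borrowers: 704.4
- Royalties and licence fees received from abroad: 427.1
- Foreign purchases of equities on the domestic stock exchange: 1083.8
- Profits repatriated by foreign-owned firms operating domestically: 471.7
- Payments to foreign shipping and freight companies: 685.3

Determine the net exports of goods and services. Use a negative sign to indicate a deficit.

Goods: 4997.7 - 3163.3 + 531.6 - 676.9 + 1145.4 = 2834.5
Services: 427.1 - 572.8 - 685.3 - 438.9 - 975.4 = -2245.3
Trade balance = 2834.5 + (-2245.3) = 589.2
(Excluded from the trade balance — primary income: interest paid on external government debt 607.8, dividends paid to foreign shareholders of resident firms 246.6, profits repatriated by foreign-owned firms operating domestically 471.7; secondary income: contributions paid to international organisations 83.8; financial account: new loans extended by domestic banks to foreign borrowers 704.4, foreign purchases of equities on the domestic stock exchange 1083.8.)

589.2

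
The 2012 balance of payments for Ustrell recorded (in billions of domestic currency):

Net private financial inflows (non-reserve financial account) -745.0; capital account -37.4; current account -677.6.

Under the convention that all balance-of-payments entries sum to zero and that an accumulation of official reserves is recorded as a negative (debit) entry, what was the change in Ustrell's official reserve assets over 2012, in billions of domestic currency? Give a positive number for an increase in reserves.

Official reserve transactions balance = -((-677.6) + (-37.4) + (-745.0)) = 1460.0
An accumulation of reserves is recorded as a debit (negative entry), so the change in the stock of reserves is the negative of that balance.
Change in official reserves = -(1460.0) = -1460.0

-1460.0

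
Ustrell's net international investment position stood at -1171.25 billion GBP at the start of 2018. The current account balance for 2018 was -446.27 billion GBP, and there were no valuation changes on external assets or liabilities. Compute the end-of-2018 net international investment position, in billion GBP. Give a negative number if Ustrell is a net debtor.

With no valuation effects, change in NIIP = current account = -446.27
End-of-year NIIP = -1171.25 + (-446.27) = -1617.52

-1617.52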